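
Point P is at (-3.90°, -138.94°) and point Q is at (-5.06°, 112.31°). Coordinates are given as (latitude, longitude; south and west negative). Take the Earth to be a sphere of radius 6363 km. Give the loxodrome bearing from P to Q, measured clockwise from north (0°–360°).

269.4°

Meridional parts: M(φ₁)=-0.0681, M(φ₂)=-0.0884 → ΔM = -0.0203;  Δλ = -1.8980 rad
tan C = Δλ / ΔM = +93.4619 → C = 269.39°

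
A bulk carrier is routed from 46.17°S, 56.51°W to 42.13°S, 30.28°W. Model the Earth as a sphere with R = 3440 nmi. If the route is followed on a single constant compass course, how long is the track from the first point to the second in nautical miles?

Rhumb course C = atan2(Δλ, Δψ) with Δψ = ln[tan(π/4+φ₂/2)/tan(π/4+φ₁/2)] = +0.0983, Δλ = +0.4578 → C = 77.88°
d = R·|Δφ| / |cos C| = 3440·0.07051 / 0.21000 = 1155 nmi

1155 nmi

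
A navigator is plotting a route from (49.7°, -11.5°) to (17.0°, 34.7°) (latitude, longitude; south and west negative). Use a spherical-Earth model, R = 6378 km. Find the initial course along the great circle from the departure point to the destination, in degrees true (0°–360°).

114.6°

N = sin Δλ·cos φ₂ = +0.6902;  D = cos φ₁ sin φ₂ − sin φ₁ cos φ₂ cos Δλ = -0.3157
initial course = atan2(N, D) = 114.58°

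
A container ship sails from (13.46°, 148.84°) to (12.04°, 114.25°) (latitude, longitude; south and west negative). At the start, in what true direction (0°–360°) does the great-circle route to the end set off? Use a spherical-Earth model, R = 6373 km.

θ = atan2( sin Δλ·cos φ₂ ,  cos φ₁ sin φ₂ − sin φ₁ cos φ₂ cos Δλ )
  = atan2(-0.5552, +0.0155) = 271.59°

271.6°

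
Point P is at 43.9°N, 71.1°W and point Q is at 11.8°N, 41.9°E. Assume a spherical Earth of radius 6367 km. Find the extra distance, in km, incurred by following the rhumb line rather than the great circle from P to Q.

Great circle: cos σ = sin φ₁ sin φ₂ + cos φ₁ cos φ₂ cos Δλ,  σ = 1.7050 rad → d_gc = 10855.7 km
Rhumb line: Δψ = -0.6471, q = Δφ/Δψ = 0.8658, d_rh = R√(Δφ²+q²Δλ²) = 11442.7 km
Excess = 11442.7 − 10855.7 = 587.0 ≈ 587 km

587 km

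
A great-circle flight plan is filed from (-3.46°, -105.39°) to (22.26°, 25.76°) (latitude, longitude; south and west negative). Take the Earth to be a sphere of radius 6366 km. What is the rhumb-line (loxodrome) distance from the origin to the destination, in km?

14532 km

Rhumb course C = atan2(Δλ, Δψ) with Δψ = ln[tan(π/4+φ₂/2)/tan(π/4+φ₁/2)] = +0.4591, Δλ = +2.2890 → C = 78.66°
d = R·|Δφ| / |cos C| = 6366·0.44890 / 0.19665 = 14532 km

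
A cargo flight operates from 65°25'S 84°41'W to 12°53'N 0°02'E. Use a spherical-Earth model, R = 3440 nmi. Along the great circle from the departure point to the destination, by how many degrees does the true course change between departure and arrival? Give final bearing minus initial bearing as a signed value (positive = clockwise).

-55.0°

Initial bearing θ₁ = atan2(sin Δλ cos φ₂, cos φ₁ sin φ₂ − sin φ₁ cos φ₂ cos Δλ) = 79.82°
Final bearing θ₂ = (initial bearing from the destination back to the start) + 180° = 24.84°
Δθ = θ₂ − θ₁ = -55.0°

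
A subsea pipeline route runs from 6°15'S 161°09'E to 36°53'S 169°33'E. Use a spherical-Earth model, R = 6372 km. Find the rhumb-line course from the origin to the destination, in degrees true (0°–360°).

Meridional parts: M(φ₁)=-0.1093, M(φ₂)=-0.6934 → ΔM = -0.5841;  Δλ = +0.1466 rad
tan C = Δλ / ΔM = -0.2510 → C = 165.91°

165.9°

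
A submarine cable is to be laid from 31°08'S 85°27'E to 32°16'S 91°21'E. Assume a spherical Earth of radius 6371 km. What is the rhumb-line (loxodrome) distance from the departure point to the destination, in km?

572 km

Rhumb course C = atan2(Δλ, Δψ) with Δψ = ln[tan(π/4+φ₂/2)/tan(π/4+φ₁/2)] = -0.0232, Δλ = +0.1030 → C = 102.72°
d = R·|Δφ| / |cos C| = 6371·0.01978 / 0.22024 = 572 km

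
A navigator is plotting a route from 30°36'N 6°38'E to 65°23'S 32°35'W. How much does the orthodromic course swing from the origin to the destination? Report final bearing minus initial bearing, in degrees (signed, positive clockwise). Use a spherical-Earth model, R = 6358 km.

+18.1°

Initial bearing θ₁ = atan2(sin Δλ cos φ₂, cos φ₁ sin φ₂ − sin φ₁ cos φ₂ cos Δλ) = 195.54°
Final bearing θ₂ = (initial bearing from the destination back to the start) + 180° = 213.63°
Δθ = θ₂ − θ₁ = +18.1°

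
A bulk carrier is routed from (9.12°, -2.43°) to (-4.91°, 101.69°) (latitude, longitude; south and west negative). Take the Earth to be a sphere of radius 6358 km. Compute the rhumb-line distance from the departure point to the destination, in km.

Δψ = ln[tan(π/4+φ₂/2)/tan(π/4+φ₁/2)] = -0.2457;  Δφ = -0.2449 rad,  Δλ = +1.8172 rad
q = Δφ/Δψ = 0.9968
d = R·√(Δφ² + q²Δλ²) = 6358·1.82793 = 11622 km

11622 km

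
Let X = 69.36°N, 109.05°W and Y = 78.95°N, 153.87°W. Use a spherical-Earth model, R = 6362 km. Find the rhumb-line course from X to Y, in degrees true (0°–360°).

Meridional parts: M(φ₁)=+1.7032, M(φ₂)=+2.3358 → ΔM = +0.6326;  Δλ = -0.7823 rad
tan C = Δλ / ΔM = -1.2366 → C = 308.96°

309.0°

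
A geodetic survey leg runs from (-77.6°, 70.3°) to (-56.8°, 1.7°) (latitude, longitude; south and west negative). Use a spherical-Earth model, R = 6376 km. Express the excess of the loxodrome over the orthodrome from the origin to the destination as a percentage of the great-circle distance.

5.2%

Great circle: σ = 0.5352 rad → d_gc = Rσ = 3412.7 km
Rhumb: Δφ = +0.3630, Δλ = -1.1973, Δψ = +1.0095, q = Δφ/Δψ = 0.3596 → d_rh = R√(Δφ²+q²Δλ²) = 3590.9 km
Excess = (3590.9 − 3412.7) / 3412.7 = 178.2 / 3412.7 = 5.22% ≈ 5.2%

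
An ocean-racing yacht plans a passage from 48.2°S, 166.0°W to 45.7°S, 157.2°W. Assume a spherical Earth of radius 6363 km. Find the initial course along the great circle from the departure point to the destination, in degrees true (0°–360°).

N = sin Δλ·cos φ₂ = +0.1068;  D = cos φ₁ sin φ₂ − sin φ₁ cos φ₂ cos Δλ = +0.0375
initial course = atan2(N, D) = 70.67°

70.7°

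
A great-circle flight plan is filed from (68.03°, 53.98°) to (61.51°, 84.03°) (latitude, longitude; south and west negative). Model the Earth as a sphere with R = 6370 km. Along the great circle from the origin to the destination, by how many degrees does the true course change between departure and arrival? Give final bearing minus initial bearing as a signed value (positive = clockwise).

At departure: θ₁ = atan2(sin Δλ cos φ₂, cos φ₁ sin φ₂ − sin φ₁ cos φ₂ cos Δλ) = 102.76°
At arrival: θ₂ = atan2(sin Δλ cos φ₁, −cos φ₂ sin φ₁ + sin φ₂ cos φ₁ cos Δλ) = 130.10°
Δθ = θ₂ − θ₁ = +27.3°

+27.3°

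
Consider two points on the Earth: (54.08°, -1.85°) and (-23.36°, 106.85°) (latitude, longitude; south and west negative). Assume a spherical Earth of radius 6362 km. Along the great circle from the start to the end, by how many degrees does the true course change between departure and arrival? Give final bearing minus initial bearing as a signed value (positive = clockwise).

+50.7°

Initial bearing θ₁ = atan2(sin Δλ cos φ₂, cos φ₁ sin φ₂ − sin φ₁ cos φ₂ cos Δλ) = 89.62°
Final bearing θ₂ = (initial bearing from the destination back to the start) + 180° = 140.28°
Δθ = θ₂ − θ₁ = +50.7°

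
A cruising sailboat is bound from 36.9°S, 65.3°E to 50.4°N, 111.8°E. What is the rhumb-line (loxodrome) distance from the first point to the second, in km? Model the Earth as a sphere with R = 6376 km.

10747 km

Rhumb course C = atan2(Δλ, Δψ) with Δψ = ln[tan(π/4+φ₂/2)/tan(π/4+φ₁/2)] = +1.7154, Δλ = +0.8116 → C = 25.32°
d = R·|Δφ| / |cos C| = 6376·1.52367 / 0.90394 = 10747 km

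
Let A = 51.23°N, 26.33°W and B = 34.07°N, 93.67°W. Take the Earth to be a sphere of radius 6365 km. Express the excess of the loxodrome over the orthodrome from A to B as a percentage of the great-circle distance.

Great circle: σ = 0.8807 rad → d_gc = Rσ = 5605.6 km
Rhumb: Δφ = -0.2995, Δλ = -1.1753, Δψ = -0.4114, q = Δφ/Δψ = 0.7280 → d_rh = R√(Δφ²+q²Δλ²) = 5770.2 km
Excess = (5770.2 − 5605.6) / 5605.6 = 164.6 / 5605.6 = 2.94% ≈ 2.9%

2.9%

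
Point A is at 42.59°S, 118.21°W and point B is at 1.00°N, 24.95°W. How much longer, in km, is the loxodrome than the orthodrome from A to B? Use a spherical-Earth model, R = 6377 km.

214 km

Great circle: cos σ = sin φ₁ sin φ₂ + cos φ₁ cos φ₂ cos Δλ,  σ = 1.6245 rad → d_gc = 10359.4 km
Rhumb line: Δψ = +0.8405, q = Δφ/Δψ = 0.9051, d_rh = R√(Δφ²+q²Δλ²) = 10573.7 km
Excess = 10573.7 − 10359.4 = 214.3 ≈ 214 km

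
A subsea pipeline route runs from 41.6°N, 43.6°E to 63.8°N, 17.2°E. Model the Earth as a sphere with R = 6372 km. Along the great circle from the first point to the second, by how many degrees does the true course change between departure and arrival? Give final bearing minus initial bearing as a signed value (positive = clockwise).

At departure: θ₁ = atan2(sin Δλ cos φ₂, cos φ₁ sin φ₂ − sin φ₁ cos φ₂ cos Δλ) = 334.33°
At arrival: θ₂ = atan2(sin Δλ cos φ₁, −cos φ₂ sin φ₁ + sin φ₂ cos φ₁ cos Δλ) = 312.80°
Δθ = θ₂ − θ₁ = -21.5°

-21.5°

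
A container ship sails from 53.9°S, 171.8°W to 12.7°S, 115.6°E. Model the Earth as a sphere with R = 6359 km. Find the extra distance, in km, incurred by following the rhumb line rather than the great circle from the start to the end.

192 km

Great circle: cos σ = sin φ₁ sin φ₂ + cos φ₁ cos φ₂ cos Δλ,  σ = 1.2137 rad → d_gc = 7718.2 km
Rhumb line: Δψ = +0.8977, q = Δφ/Δψ = 0.8010, d_rh = R√(Δφ²+q²Δλ²) = 7909.8 km
Excess = 7909.8 − 7718.2 = 191.6 ≈ 192 km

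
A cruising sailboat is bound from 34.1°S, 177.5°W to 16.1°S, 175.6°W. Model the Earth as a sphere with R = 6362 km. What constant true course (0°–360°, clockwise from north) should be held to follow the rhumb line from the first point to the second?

Δψ = ln[tan(π/4+φ₂/2)/tan(π/4+φ₁/2)] = +0.3490
Δλ = +0.0332 rad (taken the short way round)
course = atan2(Δλ, Δψ) = 5.43°

5.4°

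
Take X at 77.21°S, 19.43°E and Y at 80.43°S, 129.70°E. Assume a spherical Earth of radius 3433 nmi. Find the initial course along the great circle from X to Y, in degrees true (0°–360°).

N = sin Δλ·cos φ₂ = +0.1560;  D = cos φ₁ sin φ₂ − sin φ₁ cos φ₂ cos Δλ = -0.2745
initial course = atan2(N, D) = 150.39°

150.4°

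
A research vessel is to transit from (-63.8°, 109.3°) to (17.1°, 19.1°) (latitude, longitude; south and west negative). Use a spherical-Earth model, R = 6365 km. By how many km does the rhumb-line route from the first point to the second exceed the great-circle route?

348 km

Great circle: cos σ = sin φ₁ sin φ₂ + cos φ₁ cos φ₂ cos Δλ,  σ = 1.8393 rad → d_gc = 11707.2 km
Rhumb line: Δψ = +1.7610, q = Δφ/Δψ = 0.8018, d_rh = R√(Δφ²+q²Δλ²) = 12055.0 km
Excess = 12055.0 − 11707.2 = 347.8 ≈ 348 km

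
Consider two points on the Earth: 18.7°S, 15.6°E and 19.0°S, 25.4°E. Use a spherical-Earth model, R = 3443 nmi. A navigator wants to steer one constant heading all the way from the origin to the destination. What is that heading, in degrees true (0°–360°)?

Δψ = ln[tan(π/4+φ₂/2)/tan(π/4+φ₁/2)] = -0.0055
Δλ = +0.1710 rad (taken the short way round)
course = atan2(Δλ, Δψ) = 91.85°

91.9°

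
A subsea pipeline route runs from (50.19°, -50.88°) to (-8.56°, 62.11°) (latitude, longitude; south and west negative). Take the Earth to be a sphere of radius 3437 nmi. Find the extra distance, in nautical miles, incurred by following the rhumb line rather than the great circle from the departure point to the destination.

Great circle: cos σ = sin φ₁ sin φ₂ + cos φ₁ cos φ₂ cos Δλ,  σ = 1.9408 rad → d_gc = 6670.5 nmi
Rhumb line: Δψ = -1.1658, q = Δφ/Δψ = 0.8795, d_rh = R√(Δφ²+q²Δλ²) = 6925.3 nmi
Excess = 6925.3 − 6670.5 = 254.8 ≈ 255 nmi

255 nmi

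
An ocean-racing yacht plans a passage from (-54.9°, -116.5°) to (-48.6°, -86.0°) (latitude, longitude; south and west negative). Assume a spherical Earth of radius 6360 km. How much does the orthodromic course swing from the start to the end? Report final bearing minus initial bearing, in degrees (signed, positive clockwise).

At departure: θ₁ = atan2(sin Δλ cos φ₂, cos φ₁ sin φ₂ − sin φ₁ cos φ₂ cos Δλ) = 84.07°
At arrival: θ₂ = atan2(sin Δλ cos φ₁, −cos φ₂ sin φ₁ + sin φ₂ cos φ₁ cos Δλ) = 59.86°
Δθ = θ₂ − θ₁ = -24.2°

-24.2°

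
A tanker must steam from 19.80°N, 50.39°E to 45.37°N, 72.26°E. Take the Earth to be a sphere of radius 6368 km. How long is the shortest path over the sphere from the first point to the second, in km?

cos σ = sin φ₁ sin φ₂ + cos φ₁ cos φ₂ cos Δλ
      = sin(19.80°)sin(45.37°) + cos(19.80°)cos(45.37°)cos(21.87°) = 0.8545
σ = 31.297° → d = Rσ = 6368·0.54623 = 3478 km

3478 km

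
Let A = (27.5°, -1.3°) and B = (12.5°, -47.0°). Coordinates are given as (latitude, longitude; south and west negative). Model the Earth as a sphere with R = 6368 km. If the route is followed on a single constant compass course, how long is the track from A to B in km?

Δψ = ln[tan(π/4+φ₂/2)/tan(π/4+φ₁/2)] = -0.2796;  Δφ = -0.2618 rad,  Δλ = -0.7976 rad
q = Δφ/Δψ = 0.9363
d = R·√(Δφ² + q²Δλ²) = 6368·0.79136 = 5039 km

5039 km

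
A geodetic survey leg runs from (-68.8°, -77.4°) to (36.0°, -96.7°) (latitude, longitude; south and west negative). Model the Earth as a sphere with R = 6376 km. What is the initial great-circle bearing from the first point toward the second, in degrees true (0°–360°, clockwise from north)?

N = sin Δλ·cos φ₂ = -0.2674;  D = cos φ₁ sin φ₂ − sin φ₁ cos φ₂ cos Δλ = +0.9244
initial course = atan2(N, D) = 343.87°

343.9°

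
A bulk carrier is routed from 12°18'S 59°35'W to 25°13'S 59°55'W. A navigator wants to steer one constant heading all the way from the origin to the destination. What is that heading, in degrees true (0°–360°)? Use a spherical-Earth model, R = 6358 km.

Δψ = ln[tan(π/4+φ₂/2)/tan(π/4+φ₁/2)] = -0.2387
Δλ = -0.0058 rad (taken the short way round)
course = atan2(Δλ, Δψ) = 181.40°

181.4°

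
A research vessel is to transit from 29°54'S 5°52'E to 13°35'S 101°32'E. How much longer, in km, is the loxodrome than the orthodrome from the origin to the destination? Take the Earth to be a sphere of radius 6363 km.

211 km

Great circle: cos σ = sin φ₁ sin φ₂ + cos φ₁ cos φ₂ cos Δλ,  σ = 1.5369 rad → d_gc = 9779.4 km
Rhumb line: Δψ = +0.3080, q = Δφ/Δψ = 0.9247, d_rh = R√(Δφ²+q²Δλ²) = 9990.1 km
Excess = 9990.1 − 9779.4 = 210.7 ≈ 211 km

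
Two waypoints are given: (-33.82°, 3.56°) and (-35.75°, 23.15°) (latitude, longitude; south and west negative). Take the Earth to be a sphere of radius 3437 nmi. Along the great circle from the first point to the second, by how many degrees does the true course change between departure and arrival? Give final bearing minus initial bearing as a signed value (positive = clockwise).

-11.3°

At departure: θ₁ = atan2(sin Δλ cos φ₂, cos φ₁ sin φ₂ − sin φ₁ cos φ₂ cos Δλ) = 102.40°
At arrival: θ₂ = atan2(sin Δλ cos φ₁, −cos φ₂ sin φ₁ + sin φ₂ cos φ₁ cos Δλ) = 91.15°
Δθ = θ₂ − θ₁ = -11.3°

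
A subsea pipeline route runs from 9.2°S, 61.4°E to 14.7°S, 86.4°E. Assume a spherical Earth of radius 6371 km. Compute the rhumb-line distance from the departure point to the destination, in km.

Rhumb course C = atan2(Δλ, Δψ) with Δψ = ln[tan(π/4+φ₂/2)/tan(π/4+φ₁/2)] = -0.0982, Δλ = +0.4363 → C = 102.68°
d = R·|Δφ| / |cos C| = 6371·0.09599 / 0.21948 = 2786 km

2786 km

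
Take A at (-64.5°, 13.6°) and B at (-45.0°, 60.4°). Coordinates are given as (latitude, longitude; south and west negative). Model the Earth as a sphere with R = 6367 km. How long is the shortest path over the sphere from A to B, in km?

cos σ = sin φ₁ sin φ₂ + cos φ₁ cos φ₂ cos Δλ
      = sin(-64.50°)sin(-45.00°) + cos(-64.50°)cos(-45.00°)cos(46.80°) = 0.8466
σ = 32.155° → d = Rσ = 6367·0.56121 = 3573 km

3573 km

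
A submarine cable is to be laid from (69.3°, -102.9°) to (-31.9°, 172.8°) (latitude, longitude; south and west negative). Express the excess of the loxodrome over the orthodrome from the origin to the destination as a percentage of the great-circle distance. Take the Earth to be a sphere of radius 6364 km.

Great circle: σ = 2.0539 rad → d_gc = Rσ = 13070.9 km
Rhumb: Δφ = -1.7663, Δλ = -1.4713, Δψ = -2.2883, q = Δφ/Δψ = 0.7719 → d_rh = R√(Δφ²+q²Δλ²) = 13363.6 km
Excess = (13363.6 − 13070.9) / 13070.9 = 292.7 / 13070.9 = 2.24% ≈ 2.2%

2.2%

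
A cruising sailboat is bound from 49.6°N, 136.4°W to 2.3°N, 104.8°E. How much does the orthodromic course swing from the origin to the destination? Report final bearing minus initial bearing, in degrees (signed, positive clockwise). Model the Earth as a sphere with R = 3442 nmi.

-77.9°

Initial bearing θ₁ = atan2(sin Δλ cos φ₂, cos φ₁ sin φ₂ − sin φ₁ cos φ₂ cos Δλ) = 294.15°
Final bearing θ₂ = (initial bearing from the destination back to the start) + 180° = 216.29°
Δθ = θ₂ − θ₁ = -77.9°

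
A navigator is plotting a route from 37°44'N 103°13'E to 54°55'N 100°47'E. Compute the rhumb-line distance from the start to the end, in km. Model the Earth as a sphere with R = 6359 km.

Δψ = ln[tan(π/4+φ₂/2)/tan(π/4+φ₁/2)] = +0.4396;  Δφ = +0.2999 rad,  Δλ = -0.0425 rad
q = Δφ/Δψ = 0.6822
d = R·√(Δφ² + q²Δλ²) = 6359·0.30130 = 1916 km

1916 km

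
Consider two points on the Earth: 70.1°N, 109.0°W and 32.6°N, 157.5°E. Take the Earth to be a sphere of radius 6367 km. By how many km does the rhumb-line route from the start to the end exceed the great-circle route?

537 km

Great circle: cos σ = sin φ₁ sin φ₂ + cos φ₁ cos φ₂ cos Δλ,  σ = 1.0597 rad → d_gc = 6747.4 km
Rhumb line: Δψ = -1.1381, q = Δφ/Δψ = 0.5751, d_rh = R√(Δφ²+q²Δλ²) = 7284.8 km
Excess = 7284.8 − 6747.4 = 537.4 ≈ 537 km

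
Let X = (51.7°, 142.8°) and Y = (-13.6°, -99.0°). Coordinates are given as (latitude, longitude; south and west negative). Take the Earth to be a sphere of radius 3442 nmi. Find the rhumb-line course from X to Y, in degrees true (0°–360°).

122.2°

Δψ = ln[tan(π/4+φ₂/2)/tan(π/4+φ₁/2)] = -1.2973
Δλ = +2.0630 rad (taken the short way round)
course = atan2(Δλ, Δψ) = 122.16°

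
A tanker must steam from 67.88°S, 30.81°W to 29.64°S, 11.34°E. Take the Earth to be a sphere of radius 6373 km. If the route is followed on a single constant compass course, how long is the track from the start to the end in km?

5131 km

Δψ = ln[tan(π/4+φ₂/2)/tan(π/4+φ₁/2)] = +1.0903;  Δφ = +0.6674 rad,  Δλ = +0.7357 rad
q = Δφ/Δψ = 0.6121
d = R·√(Δφ² + q²Δλ²) = 6373·0.80513 = 5131 km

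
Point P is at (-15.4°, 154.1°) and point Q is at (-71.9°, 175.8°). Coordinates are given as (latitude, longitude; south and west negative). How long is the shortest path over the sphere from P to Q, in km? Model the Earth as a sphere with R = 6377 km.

Haversine: a = sin²(Δφ/2)+cos φ₁ cos φ₂ sin²(Δλ/2) = 0.23464;  σ = 2·atan2(√a,√(1−a))
σ = 57.947° → d = Rσ = 6377·1.01136 = 6449 km

6449 km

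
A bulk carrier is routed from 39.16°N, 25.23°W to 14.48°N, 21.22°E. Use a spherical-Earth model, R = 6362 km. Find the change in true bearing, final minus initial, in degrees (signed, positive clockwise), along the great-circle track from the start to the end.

+22.4°

Initial bearing θ₁ = atan2(sin Δλ cos φ₂, cos φ₁ sin φ₂ − sin φ₁ cos φ₂ cos Δλ) = 107.95°
Final bearing θ₂ = (initial bearing from the destination back to the start) + 180° = 130.37°
Δθ = θ₂ − θ₁ = +22.4°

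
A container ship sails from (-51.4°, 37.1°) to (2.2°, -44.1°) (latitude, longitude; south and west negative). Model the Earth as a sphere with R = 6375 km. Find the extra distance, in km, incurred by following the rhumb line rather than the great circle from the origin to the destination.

Great circle: cos σ = sin φ₁ sin φ₂ + cos φ₁ cos φ₂ cos Δλ,  σ = 1.5054 rad → d_gc = 9596.8 km
Rhumb line: Δψ = +1.0877, q = Δφ/Δψ = 0.8601, d_rh = R√(Δφ²+q²Δλ²) = 9795.4 km
Excess = 9795.4 − 9596.8 = 198.6 ≈ 199 km

199 km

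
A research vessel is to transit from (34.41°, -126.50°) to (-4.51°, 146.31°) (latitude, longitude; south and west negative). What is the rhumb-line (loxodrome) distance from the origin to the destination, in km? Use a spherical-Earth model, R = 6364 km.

Rhumb course C = atan2(Δλ, Δψ) with Δψ = ln[tan(π/4+φ₂/2)/tan(π/4+φ₁/2)] = -0.7191, Δλ = -1.5218 → C = 244.71°
d = R·|Δφ| / |cos C| = 6364·0.67928 / 0.42725 = 10118 km

10118 km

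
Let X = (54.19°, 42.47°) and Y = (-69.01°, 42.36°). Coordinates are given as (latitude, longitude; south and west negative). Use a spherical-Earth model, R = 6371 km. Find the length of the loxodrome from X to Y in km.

Rhumb course C = atan2(Δλ, Δψ) with Δψ = ln[tan(π/4+φ₂/2)/tan(π/4+φ₁/2)] = -2.8159, Δλ = -0.0019 → C = 180.04°
d = R·|Δφ| / |cos C| = 6371·2.15025 / 1.00000 = 13699 km

13699 km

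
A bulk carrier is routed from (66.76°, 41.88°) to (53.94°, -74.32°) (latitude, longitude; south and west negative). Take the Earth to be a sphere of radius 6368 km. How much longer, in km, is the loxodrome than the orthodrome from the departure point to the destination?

873 km

Great circle: cos σ = sin φ₁ sin φ₂ + cos φ₁ cos φ₂ cos Δλ,  σ = 0.8760 rad → d_gc = 5578.1 km
Rhumb line: Δψ = -0.4593, q = Δφ/Δψ = 0.4872, d_rh = R√(Δφ²+q²Δλ²) = 6451.4 km
Excess = 6451.4 − 5578.1 = 873.3 ≈ 873 km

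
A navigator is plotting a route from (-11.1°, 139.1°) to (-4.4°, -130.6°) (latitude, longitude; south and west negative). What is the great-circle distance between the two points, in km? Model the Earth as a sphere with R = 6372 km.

9948 km

Haversine: a = sin²(Δφ/2)+cos φ₁ cos φ₂ sin²(Δλ/2) = 0.49518;  σ = 2·atan2(√a,√(1−a))
σ = 89.447° → d = Rσ = 6372·1.56115 = 9948 km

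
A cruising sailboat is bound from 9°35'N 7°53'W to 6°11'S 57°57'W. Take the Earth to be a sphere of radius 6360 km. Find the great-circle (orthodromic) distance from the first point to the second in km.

5807 km

cos σ = sin φ₁ sin φ₂ + cos φ₁ cos φ₂ cos Δλ
      = sin(9.58°)sin(-6.18°) + cos(9.58°)cos(-6.18°)cos(-50.07°) = 0.6113
σ = 52.315° → d = Rσ = 6360·0.91306 = 5807 km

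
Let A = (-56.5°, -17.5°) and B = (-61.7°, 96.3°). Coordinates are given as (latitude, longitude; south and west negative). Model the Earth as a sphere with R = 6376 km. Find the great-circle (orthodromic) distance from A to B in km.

cos σ = sin φ₁ sin φ₂ + cos φ₁ cos φ₂ cos Δλ
      = sin(-56.50°)sin(-61.70°) + cos(-56.50°)cos(-61.70°)cos(113.80°) = 0.6286
σ = 51.051° → d = Rσ = 6376·0.89101 = 5681 km

5681 km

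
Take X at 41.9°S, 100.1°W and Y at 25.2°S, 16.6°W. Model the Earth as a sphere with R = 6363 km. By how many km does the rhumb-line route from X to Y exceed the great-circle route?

Great circle: cos σ = sin φ₁ sin φ₂ + cos φ₁ cos φ₂ cos Δλ,  σ = 1.2019 rad → d_gc = 7647.7 km
Rhumb line: Δψ = +0.3521, q = Δφ/Δψ = 0.8278, d_rh = R√(Δφ²+q²Δλ²) = 7897.4 km
Excess = 7897.4 − 7647.7 = 249.7 ≈ 250 km

250 km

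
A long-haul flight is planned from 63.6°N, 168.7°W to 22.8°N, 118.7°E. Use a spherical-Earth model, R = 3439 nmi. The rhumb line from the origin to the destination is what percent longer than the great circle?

Great circle: σ = 1.0819 rad → d_gc = Rσ = 3720.6 nmi
Rhumb: Δφ = -0.7121, Δλ = -1.2671, Δψ = -1.0412, q = Δφ/Δψ = 0.6839 → d_rh = R√(Δφ²+q²Δλ²) = 3857.3 nmi
Excess = (3857.3 − 3720.6) / 3720.6 = 136.7 / 3720.6 = 3.67% ≈ 3.7%

3.7%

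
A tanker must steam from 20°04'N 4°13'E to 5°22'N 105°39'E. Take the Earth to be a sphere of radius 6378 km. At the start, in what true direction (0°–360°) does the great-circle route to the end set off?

80.9°

N = sin Δλ·cos φ₂ = +0.9759;  D = cos φ₁ sin φ₂ − sin φ₁ cos φ₂ cos Δλ = +0.1556
initial course = atan2(N, D) = 80.94°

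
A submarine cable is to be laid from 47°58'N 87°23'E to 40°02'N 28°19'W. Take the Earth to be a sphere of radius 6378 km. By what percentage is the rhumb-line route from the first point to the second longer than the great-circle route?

10.9%

Great circle: σ = 1.3125 rad → d_gc = Rσ = 8371.1 km
Rhumb: Δφ = -0.1385, Δλ = -2.0193, Δψ = -0.1929, q = Δφ/Δψ = 0.7177 → d_rh = R√(Δφ²+q²Δλ²) = 9285.5 km
Excess = (9285.5 − 8371.1) / 8371.1 = 914.4 / 8371.1 = 10.92% ≈ 10.9%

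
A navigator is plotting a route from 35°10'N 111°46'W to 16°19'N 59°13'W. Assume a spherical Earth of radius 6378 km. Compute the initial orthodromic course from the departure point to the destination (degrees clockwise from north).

98.0°

N = sin Δλ·cos φ₂ = +0.7619;  D = cos φ₁ sin φ₂ − sin φ₁ cos φ₂ cos Δλ = -0.1064
initial course = atan2(N, D) = 97.95°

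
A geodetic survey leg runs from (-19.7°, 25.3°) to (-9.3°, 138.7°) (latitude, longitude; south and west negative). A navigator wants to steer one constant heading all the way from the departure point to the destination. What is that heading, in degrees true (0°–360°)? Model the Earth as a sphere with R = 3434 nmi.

Δψ = ln[tan(π/4+φ₂/2)/tan(π/4+φ₁/2)] = +0.1878
Δλ = +1.9792 rad (taken the short way round)
course = atan2(Δλ, Δψ) = 84.58°

84.6°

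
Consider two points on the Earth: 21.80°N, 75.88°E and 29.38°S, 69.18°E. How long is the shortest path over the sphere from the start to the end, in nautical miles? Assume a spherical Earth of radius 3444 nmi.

3101 nmi

Haversine: a = sin²(Δφ/2)+cos φ₁ cos φ₂ sin²(Δλ/2) = 0.18932;  σ = 2·atan2(√a,√(1−a))
σ = 51.585° → d = Rσ = 3444·0.90033 = 3101 nmi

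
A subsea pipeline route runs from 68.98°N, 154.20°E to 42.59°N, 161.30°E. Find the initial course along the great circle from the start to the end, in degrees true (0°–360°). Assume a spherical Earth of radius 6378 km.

168.3°

N = sin Δλ·cos φ₂ = +0.0910;  D = cos φ₁ sin φ₂ − sin φ₁ cos φ₂ cos Δλ = -0.4392
initial course = atan2(N, D) = 168.29°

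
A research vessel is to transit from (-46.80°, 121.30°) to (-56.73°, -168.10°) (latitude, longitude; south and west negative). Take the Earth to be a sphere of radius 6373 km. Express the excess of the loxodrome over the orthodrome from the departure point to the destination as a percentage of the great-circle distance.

Great circle: σ = 0.7463 rad → d_gc = Rσ = 4756.0 km
Rhumb: Δφ = -0.1733, Δλ = +1.2322, Δψ = -0.2815, q = Δφ/Δψ = 0.6156 → d_rh = R√(Δφ²+q²Δλ²) = 4958.8 km
Excess = (4958.8 − 4756.0) / 4756.0 = 202.8 / 4756.0 = 4.26% ≈ 4.3%

4.3%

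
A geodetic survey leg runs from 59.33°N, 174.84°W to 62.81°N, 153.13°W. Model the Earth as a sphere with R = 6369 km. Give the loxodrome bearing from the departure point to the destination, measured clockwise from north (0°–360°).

71.6°

Meridional parts: M(φ₁)=+1.2938, M(φ₂)=+1.4195 → ΔM = +0.1257;  Δλ = +0.3789 rad
tan C = Δλ / ΔM = +3.0143 → C = 71.65°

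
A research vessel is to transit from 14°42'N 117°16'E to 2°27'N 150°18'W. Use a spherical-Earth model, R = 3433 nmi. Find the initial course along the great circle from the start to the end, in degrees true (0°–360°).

87.0°

N = sin Δλ·cos φ₂ = +0.9982;  D = cos φ₁ sin φ₂ − sin φ₁ cos φ₂ cos Δλ = +0.0521
initial course = atan2(N, D) = 87.01°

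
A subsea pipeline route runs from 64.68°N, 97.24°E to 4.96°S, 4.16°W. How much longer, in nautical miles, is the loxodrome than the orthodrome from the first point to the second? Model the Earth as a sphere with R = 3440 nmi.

Great circle: cos σ = sin φ₁ sin φ₂ + cos φ₁ cos φ₂ cos Δλ,  σ = 1.7339 rad → d_gc = 5964.6 nmi
Rhumb line: Δψ = -1.5800, q = Δφ/Δψ = 0.7693, d_rh = R√(Δφ²+q²Δλ²) = 6278.2 nmi
Excess = 6278.2 − 5964.6 = 313.6 ≈ 314 nmi

314 nmi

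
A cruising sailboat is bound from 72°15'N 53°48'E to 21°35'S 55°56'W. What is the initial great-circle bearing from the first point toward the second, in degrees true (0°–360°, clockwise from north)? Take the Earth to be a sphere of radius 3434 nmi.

282.1°

N = sin Δλ·cos φ₂ = -0.8753;  D = cos φ₁ sin φ₂ − sin φ₁ cos φ₂ cos Δλ = +0.1869
initial course = atan2(N, D) = 282.05°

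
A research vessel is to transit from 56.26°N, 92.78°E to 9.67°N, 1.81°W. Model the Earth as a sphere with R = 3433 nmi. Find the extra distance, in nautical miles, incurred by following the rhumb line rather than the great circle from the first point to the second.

235 nmi

Great circle: cos σ = sin φ₁ sin φ₂ + cos φ₁ cos φ₂ cos Δλ,  σ = 1.4748 rad → d_gc = 5062.9 nmi
Rhumb line: Δψ = -1.0236, q = Δφ/Δψ = 0.7944, d_rh = R√(Δφ²+q²Δλ²) = 5297.5 nmi
Excess = 5297.5 − 5062.9 = 234.6 ≈ 235 nmi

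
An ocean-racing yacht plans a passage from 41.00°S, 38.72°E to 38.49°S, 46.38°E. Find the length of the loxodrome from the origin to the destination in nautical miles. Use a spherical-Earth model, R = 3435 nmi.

384 nmi

Δψ = ln[tan(π/4+φ₂/2)/tan(π/4+φ₁/2)] = +0.0570;  Δφ = +0.0438 rad,  Δλ = +0.1337 rad
q = Δφ/Δψ = 0.7688
d = R·√(Δφ² + q²Δλ²) = 3435·0.11172 = 384 nmi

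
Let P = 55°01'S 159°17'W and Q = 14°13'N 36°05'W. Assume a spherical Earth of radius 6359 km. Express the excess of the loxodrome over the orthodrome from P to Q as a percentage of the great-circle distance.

5.1%

Great circle: σ = 2.1008 rad → d_gc = Rσ = 13359.0 km
Rhumb: Δφ = +1.2083, Δλ = +2.1502, Δψ = +1.4055, q = Δφ/Δψ = 0.8598 → d_rh = R√(Δφ²+q²Δλ²) = 14044.3 km
Excess = (14044.3 − 13359.0) / 13359.0 = 685.3 / 13359.0 = 5.13% ≈ 5.1%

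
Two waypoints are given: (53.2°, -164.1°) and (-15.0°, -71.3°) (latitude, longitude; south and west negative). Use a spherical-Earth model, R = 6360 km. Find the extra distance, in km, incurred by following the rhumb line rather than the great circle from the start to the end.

243 km

Great circle: cos σ = sin φ₁ sin φ₂ + cos φ₁ cos φ₂ cos Δλ,  σ = 1.8085 rad → d_gc = 11502.3 km
Rhumb line: Δψ = -1.3655, q = Δφ/Δψ = 0.8717, d_rh = R√(Δφ²+q²Δλ²) = 11744.9 km
Excess = 11744.9 − 11502.3 = 242.6 ≈ 243 km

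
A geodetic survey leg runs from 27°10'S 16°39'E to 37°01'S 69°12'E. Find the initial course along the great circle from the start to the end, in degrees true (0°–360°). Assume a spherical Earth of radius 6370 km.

116.3°

N = sin Δλ·cos φ₂ = +0.6339;  D = cos φ₁ sin φ₂ − sin φ₁ cos φ₂ cos Δλ = -0.3140
initial course = atan2(N, D) = 116.35°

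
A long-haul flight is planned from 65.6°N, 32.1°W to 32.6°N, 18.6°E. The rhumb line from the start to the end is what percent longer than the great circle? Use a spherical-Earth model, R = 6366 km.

Great circle: σ = 0.7798 rad → d_gc = Rσ = 4964.0 km
Rhumb: Δφ = -0.5760, Δλ = +0.8849, Δψ = -0.9291, q = Δφ/Δψ = 0.6199 → d_rh = R√(Δφ²+q²Δλ²) = 5063.4 km
Excess = (5063.4 − 4964.0) / 4964.0 = 99.4 / 4964.0 = 2.00% ≈ 2.0%

2.0%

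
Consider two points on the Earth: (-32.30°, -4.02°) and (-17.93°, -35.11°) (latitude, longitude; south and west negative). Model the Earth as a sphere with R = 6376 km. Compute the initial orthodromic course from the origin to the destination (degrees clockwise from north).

θ = atan2( sin Δλ·cos φ₂ ,  cos φ₁ sin φ₂ − sin φ₁ cos φ₂ cos Δλ )
  = atan2(-0.4913, +0.1752) = 289.62°

289.6°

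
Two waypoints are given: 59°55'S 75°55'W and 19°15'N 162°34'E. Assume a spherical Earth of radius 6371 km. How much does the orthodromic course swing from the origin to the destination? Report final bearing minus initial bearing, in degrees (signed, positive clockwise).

Initial bearing θ₁ = atan2(sin Δλ cos φ₂, cos φ₁ sin φ₂ − sin φ₁ cos φ₂ cos Δλ) = 251.98°
Final bearing θ₂ = (initial bearing from the destination back to the start) + 180° = 329.67°
Δθ = θ₂ − θ₁ = +77.7°

+77.7°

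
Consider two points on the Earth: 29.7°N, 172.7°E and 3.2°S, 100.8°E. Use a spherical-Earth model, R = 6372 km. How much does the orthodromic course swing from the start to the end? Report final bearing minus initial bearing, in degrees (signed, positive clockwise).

-19.7°

At departure: θ₁ = atan2(sin Δλ cos φ₂, cos φ₁ sin φ₂ − sin φ₁ cos φ₂ cos Δλ) = 257.97°
At arrival: θ₂ = atan2(sin Δλ cos φ₁, −cos φ₂ sin φ₁ + sin φ₂ cos φ₁ cos Δλ) = 238.31°
Δθ = θ₂ − θ₁ = -19.7°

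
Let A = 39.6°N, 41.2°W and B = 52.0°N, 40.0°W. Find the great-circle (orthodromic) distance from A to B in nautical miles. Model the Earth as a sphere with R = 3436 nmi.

745 nmi

cos σ = sin φ₁ sin φ₂ + cos φ₁ cos φ₂ cos Δλ
      = sin(39.60°)sin(52.00°) + cos(39.60°)cos(52.00°)cos(1.20°) = 0.9766
σ = 12.428° → d = Rσ = 3436·0.21690 = 745 nmi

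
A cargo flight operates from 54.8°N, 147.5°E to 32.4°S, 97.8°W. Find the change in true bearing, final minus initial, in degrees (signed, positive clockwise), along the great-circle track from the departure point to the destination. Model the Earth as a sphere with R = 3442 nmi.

Initial bearing θ₁ = atan2(sin Δλ cos φ₂, cos φ₁ sin φ₂ − sin φ₁ cos φ₂ cos Δλ) = 91.54°
Final bearing θ₂ = (initial bearing from the destination back to the start) + 180° = 136.96°
Δθ = θ₂ − θ₁ = +45.4°

+45.4°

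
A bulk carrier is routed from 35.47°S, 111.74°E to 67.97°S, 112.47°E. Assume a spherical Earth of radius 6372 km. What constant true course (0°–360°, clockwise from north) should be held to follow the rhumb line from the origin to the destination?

179.3°

Δψ = ln[tan(π/4+φ₂/2)/tan(π/4+φ₁/2)] = -0.9737
Δλ = +0.0127 rad (taken the short way round)
course = atan2(Δλ, Δψ) = 179.25°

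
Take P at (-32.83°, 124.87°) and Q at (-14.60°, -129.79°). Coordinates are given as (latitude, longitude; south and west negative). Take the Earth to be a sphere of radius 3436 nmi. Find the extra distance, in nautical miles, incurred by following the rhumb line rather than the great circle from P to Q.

Great circle: cos σ = sin φ₁ sin φ₂ + cos φ₁ cos φ₂ cos Δλ,  σ = 1.6493 rad → d_gc = 5667.1 nmi
Rhumb line: Δψ = +0.3496, q = Δφ/Δψ = 0.9102, d_rh = R√(Δφ²+q²Δλ²) = 5852.8 nmi
Excess = 5852.8 − 5667.1 = 185.7 ≈ 186 nmi

186 nmi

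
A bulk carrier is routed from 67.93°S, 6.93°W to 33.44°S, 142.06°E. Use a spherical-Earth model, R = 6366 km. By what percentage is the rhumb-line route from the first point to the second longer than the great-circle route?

24.8%

Great circle: σ = 1.3264 rad → d_gc = Rσ = 8444.0 km
Rhumb: Δφ = +0.6020, Δλ = +2.6004, Δψ = +1.0148, q = Δφ/Δψ = 0.5932 → d_rh = R√(Δφ²+q²Δλ²) = 10541.0 km
Excess = (10541.0 − 8444.0) / 8444.0 = 2097.0 / 8444.0 = 24.83% ≈ 24.8%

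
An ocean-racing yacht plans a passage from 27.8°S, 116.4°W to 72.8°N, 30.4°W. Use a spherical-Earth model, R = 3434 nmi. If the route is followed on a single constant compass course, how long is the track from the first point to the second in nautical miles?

Δψ = ln[tan(π/4+φ₂/2)/tan(π/4+φ₁/2)] = +2.3944;  Δφ = +1.7558 rad,  Δλ = +1.5010 rad
q = Δφ/Δψ = 0.7333
d = R·√(Δφ² + q²Δλ²) = 3434·2.07228 = 7116 nmi

7116 nmi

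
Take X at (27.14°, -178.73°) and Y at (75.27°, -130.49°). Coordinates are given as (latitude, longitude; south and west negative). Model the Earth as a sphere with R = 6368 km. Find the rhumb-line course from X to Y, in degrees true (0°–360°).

Meridional parts: M(φ₁)=+0.4925, M(φ₂)=+2.0460 → ΔM = +1.5535;  Δλ = +0.8419 rad
tan C = Δλ / ΔM = +0.5420 → C = 28.46°

28.5°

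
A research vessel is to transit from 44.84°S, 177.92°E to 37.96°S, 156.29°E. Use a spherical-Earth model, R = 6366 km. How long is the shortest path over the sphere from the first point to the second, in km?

1950 km

Haversine: a = sin²(Δφ/2)+cos φ₁ cos φ₂ sin²(Δλ/2) = 0.02328;  σ = 2·atan2(√a,√(1−a))
σ = 17.554° → d = Rσ = 6366·0.30638 = 1950 km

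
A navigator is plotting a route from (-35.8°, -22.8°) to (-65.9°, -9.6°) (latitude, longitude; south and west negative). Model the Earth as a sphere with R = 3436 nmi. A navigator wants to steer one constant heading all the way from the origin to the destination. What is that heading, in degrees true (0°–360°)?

Meridional parts: M(φ₁)=-0.6700, M(φ₂)=-1.5443 → ΔM = -0.8743;  Δλ = +0.2304 rad
tan C = Δλ / ΔM = -0.2635 → C = 165.24°

165.2°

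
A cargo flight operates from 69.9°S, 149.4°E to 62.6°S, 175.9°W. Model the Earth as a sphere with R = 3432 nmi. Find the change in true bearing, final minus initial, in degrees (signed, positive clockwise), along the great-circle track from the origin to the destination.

-32.0°

At departure: θ₁ = atan2(sin Δλ cos φ₂, cos φ₁ sin φ₂ − sin φ₁ cos φ₂ cos Δλ) = 79.15°
At arrival: θ₂ = atan2(sin Δλ cos φ₁, −cos φ₂ sin φ₁ + sin φ₂ cos φ₁ cos Δλ) = 47.17°
Δθ = θ₂ − θ₁ = -32.0°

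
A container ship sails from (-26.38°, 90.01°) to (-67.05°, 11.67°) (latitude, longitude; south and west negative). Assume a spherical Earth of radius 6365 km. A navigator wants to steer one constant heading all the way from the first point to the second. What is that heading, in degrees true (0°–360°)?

Δψ = ln[tan(π/4+φ₂/2)/tan(π/4+φ₁/2)] = -1.1170
Δλ = -1.3673 rad (taken the short way round)
course = atan2(Δλ, Δψ) = 230.75°

230.8°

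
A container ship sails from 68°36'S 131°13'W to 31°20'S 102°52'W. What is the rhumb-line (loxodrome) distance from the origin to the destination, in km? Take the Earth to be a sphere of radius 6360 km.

4543 km

Δψ = ln[tan(π/4+φ₂/2)/tan(π/4+φ₁/2)] = +1.0899;  Δφ = +0.6504 rad,  Δλ = +0.4948 rad
q = Δφ/Δψ = 0.5968
d = R·√(Δφ² + q²Δλ²) = 6360·0.71432 = 4543 km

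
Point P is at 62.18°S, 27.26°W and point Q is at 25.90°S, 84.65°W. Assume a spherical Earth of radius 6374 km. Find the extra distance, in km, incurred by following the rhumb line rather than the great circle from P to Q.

Great circle: cos σ = sin φ₁ sin φ₂ + cos φ₁ cos φ₂ cos Δλ,  σ = 0.9115 rad → d_gc = 5809.9 km
Rhumb line: Δψ = +0.9274, q = Δφ/Δψ = 0.6828, d_rh = R√(Δφ²+q²Δλ²) = 5940.6 km
Excess = 5940.6 − 5809.9 = 130.7 ≈ 131 km

131 km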